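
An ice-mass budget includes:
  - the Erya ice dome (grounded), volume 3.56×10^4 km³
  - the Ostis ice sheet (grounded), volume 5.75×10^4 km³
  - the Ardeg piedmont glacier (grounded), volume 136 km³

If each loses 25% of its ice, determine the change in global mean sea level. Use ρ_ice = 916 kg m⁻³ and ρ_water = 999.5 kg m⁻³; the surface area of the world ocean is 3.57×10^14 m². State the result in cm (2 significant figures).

Erya: 0.25 × 3.56×10^4 km³ × (916/999.5) = 8156 km³ of water.
Ostis: 0.25 × 5.75×10^4 km³ × (916/999.5) = 1.317×10^4 km³ of water.
Ardeg: 0.25 × 136 km³ × (916/999.5) = 31.16 km³ of water.
Total added water ≈ 2.136×10^13 m³ over 3.57×10^14 m² → Δh = 0.0598 m = 6.0 cm.

≈ 6.0 cm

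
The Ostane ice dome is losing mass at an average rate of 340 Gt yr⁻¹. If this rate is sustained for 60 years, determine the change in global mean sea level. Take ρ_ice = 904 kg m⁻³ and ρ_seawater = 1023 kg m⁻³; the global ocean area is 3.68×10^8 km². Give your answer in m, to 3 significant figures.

Total mass lost = 340 Gt/yr × 60 yr = 2.040×10^4 Gt = 2.040×10^16 kg.
ρ_w = 1023 kg m⁻³, so water volume = 2.040×10^16 / 1023 = 1.994×10^13 m³.
Δh = 1.994×10^13 / 3.68×10^14 = 0.0542 m.

≈ 0.0542 m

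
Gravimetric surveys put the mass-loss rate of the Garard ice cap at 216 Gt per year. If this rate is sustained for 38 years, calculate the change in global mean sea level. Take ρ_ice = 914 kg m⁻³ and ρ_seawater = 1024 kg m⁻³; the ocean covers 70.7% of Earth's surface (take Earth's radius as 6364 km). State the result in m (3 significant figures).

≈ 0.0223 m

Total mass lost = 216 Gt/yr × 38 yr = 8208 Gt = 8.208×10^15 kg.
ρ_w = 1024 kg m⁻³, so water volume = 8.208×10^15 / 1024 = 8.016×10^12 m³.
Δh = 8.016×10^12 / 3.60×10^14 = 0.0223 m.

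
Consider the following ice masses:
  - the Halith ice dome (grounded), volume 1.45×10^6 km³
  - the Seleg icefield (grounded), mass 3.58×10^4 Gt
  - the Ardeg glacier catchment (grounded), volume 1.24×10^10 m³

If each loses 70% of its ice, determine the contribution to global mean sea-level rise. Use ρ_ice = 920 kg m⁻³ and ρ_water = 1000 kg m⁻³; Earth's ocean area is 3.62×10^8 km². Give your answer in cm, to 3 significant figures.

Halith: 0.7 × 1.45×10^6 km³ × (920/1000) = 9.338×10^5 km³ of water.
Seleg: 0.7 × 3.58×10^4 Gt = 2.506×10^16 kg; dividing by ρ_w = 1000 kg m⁻³ gives 2.506×10^13 m³ of water.
Ardeg: 0.7 × 1.24×10^10 m³ × (920/1000) = 7.986×10^9 m³ of water.
Total added water ≈ 9.589×10^14 m³ over 3.62×10^14 m² → Δh = 2.65 m = 265 cm.

≈ 265 cm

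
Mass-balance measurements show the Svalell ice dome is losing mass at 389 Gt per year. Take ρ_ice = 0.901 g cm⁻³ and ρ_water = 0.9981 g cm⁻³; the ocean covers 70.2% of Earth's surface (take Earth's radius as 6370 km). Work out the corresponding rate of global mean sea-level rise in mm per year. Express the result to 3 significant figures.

ρ_w = 0.9981 g cm⁻³ = 998.1 kg m⁻³. Annual water volume added = 389 Gt / ρ_w = 3.890×10^14 kg / 998.1 kg m⁻³ = 3.897×10^11 m³.
Δh per year = 3.897×10^11 / 3.58×10^14 = 1.09×10^-3 m = 1.09 mm.

≈ 1.09 mm/yr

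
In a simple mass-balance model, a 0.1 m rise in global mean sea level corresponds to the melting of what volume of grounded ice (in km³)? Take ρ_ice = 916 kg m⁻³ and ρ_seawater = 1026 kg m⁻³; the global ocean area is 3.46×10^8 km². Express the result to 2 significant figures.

≈ 3.9×10^4 km³

Required water volume = Δh × A = 0.1 m × 3.46×10^14 m² = 3.460×10^13 m³ = 3.460×10^4 km³.
Ice volume = water volume × ρ_w/ρ_ice = 3.460×10^4 × 1026/916 = 3.9×10^4 km³.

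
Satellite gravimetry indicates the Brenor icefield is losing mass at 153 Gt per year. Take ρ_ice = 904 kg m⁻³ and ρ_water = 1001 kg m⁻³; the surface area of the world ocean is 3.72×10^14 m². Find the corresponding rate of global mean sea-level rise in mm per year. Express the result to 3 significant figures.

ρ_w = 1001 kg m⁻³. Annual water volume added = 153 Gt / ρ_w = 1.530×10^14 kg / 1001 kg m⁻³ = 1.528×10^11 m³.
Δh per year = 1.528×10^11 / 3.72×10^14 = 4.11×10^-4 m = 0.411 mm.

≈ 0.411 mm/yr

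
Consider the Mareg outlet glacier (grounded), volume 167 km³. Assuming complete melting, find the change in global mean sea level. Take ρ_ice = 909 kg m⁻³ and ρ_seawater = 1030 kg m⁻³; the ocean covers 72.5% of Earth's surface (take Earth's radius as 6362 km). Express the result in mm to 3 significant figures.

Mareg: 167 km³ × (909/1030) = 147.4 km³ of water.
Spread over 3.69×10^14 m² of ocean, Δh = 1.474×10^11 / 3.69×10^14 = 4.00×10^-4 m = 0.400 mm.

≈ 0.400 mm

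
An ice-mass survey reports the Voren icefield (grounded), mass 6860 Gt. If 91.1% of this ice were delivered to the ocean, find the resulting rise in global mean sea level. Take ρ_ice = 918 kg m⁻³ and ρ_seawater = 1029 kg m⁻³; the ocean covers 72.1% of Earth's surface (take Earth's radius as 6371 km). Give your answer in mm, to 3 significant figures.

≈ 16.5 mm

Voren: 0.911 × 6860 Gt = 6.249×10^15 kg; dividing by ρ_w = 1029 kg m⁻³ gives 6.073×10^12 m³ of water.
Spread over 3.68×10^14 m² of ocean, Δh = 6.073×10^12 / 3.68×10^14 = 0.0165 m = 16.5 mm.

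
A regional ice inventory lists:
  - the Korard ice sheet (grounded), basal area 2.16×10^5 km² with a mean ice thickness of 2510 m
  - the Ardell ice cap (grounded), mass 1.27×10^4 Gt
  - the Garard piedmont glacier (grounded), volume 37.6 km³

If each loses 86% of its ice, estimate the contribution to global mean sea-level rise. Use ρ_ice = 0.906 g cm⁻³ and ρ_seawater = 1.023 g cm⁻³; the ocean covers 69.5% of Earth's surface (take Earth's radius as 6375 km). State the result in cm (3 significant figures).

Korard: ice volume = 2.16×10^5 km² × 2510 m = 5.422×10^5 km³; 0.86 × 5.422×10^5 × (906/1023) = 4.129×10^5 km³ of water.
Ardell: 0.86 × 1.27×10^4 Gt = 1.092×10^16 kg; dividing by ρ_w = 1.023 g cm⁻³ = 1023 kg m⁻³ gives 1.068×10^13 m³ of water.
Garard: 0.86 × 37.6 km³ × (906/1023) = 28.64 km³ of water.
Total added water ≈ 4.236×10^14 m³ over 3.55×10^14 m² → Δh = 1.19 m = 119 cm.

≈ 119 cm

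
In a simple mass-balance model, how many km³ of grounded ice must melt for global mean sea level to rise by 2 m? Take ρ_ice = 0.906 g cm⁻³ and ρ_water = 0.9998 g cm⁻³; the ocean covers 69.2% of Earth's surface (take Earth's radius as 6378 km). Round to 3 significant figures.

≈ 7.81×10^5 km³

Required water volume = Δh × A = 2 m × 3.54×10^14 m² = 7.075×10^14 m³ = 7.075×10^5 km³.
Ice volume = water volume × ρ_w/ρ_ice = 7.075×10^5 × 999.8/906 = 7.81×10^5 km³.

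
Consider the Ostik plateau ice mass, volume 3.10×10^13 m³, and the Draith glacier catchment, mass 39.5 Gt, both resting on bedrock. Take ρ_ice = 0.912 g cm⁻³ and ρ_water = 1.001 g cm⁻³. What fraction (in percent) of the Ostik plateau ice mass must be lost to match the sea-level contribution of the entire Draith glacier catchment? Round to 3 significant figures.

≈ 0.140 %

Equal sea-level rise means equal mass of meltwater, i.e. equal mass of ice lost.
Ice mass of Draith: 3.950×10^13 kg; ice mass of Ostik: 2.827×10^16 kg.
Fraction required = 3.950×10^13 / 2.827×10^16 = 1.40×10^-3 → 0.140 %.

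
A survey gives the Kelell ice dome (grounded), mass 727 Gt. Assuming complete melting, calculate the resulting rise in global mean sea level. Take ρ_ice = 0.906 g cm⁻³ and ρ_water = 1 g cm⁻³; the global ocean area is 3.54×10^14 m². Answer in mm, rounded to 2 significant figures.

Kelell: 727 Gt = 7.270×10^14 kg; dividing by ρ_w = 1 g cm⁻³ = 1000 kg m⁻³ gives 7.270×10^11 m³ of water.
Spread over 3.54×10^14 m² of ocean, Δh = 7.270×10^11 / 3.54×10^14 = 2.05×10^-3 m = 2.1 mm.

≈ 2.1 mm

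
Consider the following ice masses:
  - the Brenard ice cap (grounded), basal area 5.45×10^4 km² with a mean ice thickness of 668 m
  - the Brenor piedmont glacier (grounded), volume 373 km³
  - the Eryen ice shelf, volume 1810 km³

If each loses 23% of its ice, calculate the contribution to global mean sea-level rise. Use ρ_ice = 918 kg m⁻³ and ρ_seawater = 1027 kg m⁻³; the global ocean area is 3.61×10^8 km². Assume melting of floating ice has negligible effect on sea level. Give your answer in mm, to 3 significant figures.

Brenard: ice volume = 5.45×10^4 km² × 668 m = 3.641×10^4 km³; 0.23 × 3.641×10^4 × (918/1027) = 7485 km³ of water.
Brenor: 0.23 × 373 km³ × (918/1027) = 76.68 km³ of water.
The Eryen ice shelf is floating and already displaces its own weight of water, so its melt adds essentially nothing to sea level.
Total added water ≈ 7.561×10^12 m³ over 3.61×10^14 m² → Δh = 0.0209 m = 20.9 mm.

≈ 20.9 mm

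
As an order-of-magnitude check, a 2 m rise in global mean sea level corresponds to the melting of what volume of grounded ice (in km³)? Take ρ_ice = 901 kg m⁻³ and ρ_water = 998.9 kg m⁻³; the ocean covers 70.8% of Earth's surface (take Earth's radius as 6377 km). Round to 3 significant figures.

≈ 8.02×10^5 km³

Required water volume = Δh × A = 2 m × 3.62×10^14 m² = 7.236×10^14 m³ = 7.236×10^5 km³.
Ice volume = water volume × ρ_w/ρ_ice = 7.236×10^5 × 998.9/901 = 8.02×10^5 km³.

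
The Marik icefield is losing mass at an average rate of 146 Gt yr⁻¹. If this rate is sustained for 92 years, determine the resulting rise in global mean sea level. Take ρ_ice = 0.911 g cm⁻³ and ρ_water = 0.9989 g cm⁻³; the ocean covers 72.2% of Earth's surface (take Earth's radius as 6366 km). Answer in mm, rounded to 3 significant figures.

Total mass lost = 146 Gt/yr × 92 yr = 1.343×10^4 Gt = 1.343×10^16 kg.
ρ_w = 0.9989 g cm⁻³ = 998.9 kg m⁻³, so water volume = 1.343×10^16 / 998.9 = 1.345×10^13 m³.
Δh = 1.345×10^13 / 3.68×10^14 = 0.0366 m = 36.6 mm.

≈ 36.6 mm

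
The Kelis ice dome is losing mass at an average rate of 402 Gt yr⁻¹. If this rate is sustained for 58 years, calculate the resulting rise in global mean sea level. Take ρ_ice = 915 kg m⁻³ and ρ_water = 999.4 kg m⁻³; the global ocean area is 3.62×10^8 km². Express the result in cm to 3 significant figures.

Total mass lost = 402 Gt/yr × 58 yr = 2.332×10^4 Gt = 2.332×10^16 kg.
ρ_w = 999.4 kg m⁻³, so water volume = 2.332×10^16 / 999.4 = 2.333×10^13 m³.
Δh = 2.333×10^13 / 3.62×10^14 = 0.0644 m = 6.44 cm.

≈ 6.44 cm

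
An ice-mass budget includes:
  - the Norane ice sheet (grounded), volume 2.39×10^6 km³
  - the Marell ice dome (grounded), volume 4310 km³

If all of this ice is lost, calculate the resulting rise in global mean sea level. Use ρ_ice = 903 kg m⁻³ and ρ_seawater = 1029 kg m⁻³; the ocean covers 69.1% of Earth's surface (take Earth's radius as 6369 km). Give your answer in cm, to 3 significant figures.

Norane: 2.39×10^6 km³ × (903/1029) = 2.097×10^6 km³ of water.
Marell: 4310 km³ × (903/1029) = 3782 km³ of water.
Total added water ≈ 2.101×10^15 m³ over 3.52×10^14 m² → Δh = 5.97 m = 597 cm.

≈ 597 cm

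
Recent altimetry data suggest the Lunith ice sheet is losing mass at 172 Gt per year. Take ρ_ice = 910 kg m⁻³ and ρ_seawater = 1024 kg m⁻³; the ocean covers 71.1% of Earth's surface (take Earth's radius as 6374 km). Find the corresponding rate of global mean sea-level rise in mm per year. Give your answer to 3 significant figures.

≈ 0.463 mm/yr

ρ_w = 1024 kg m⁻³. Annual water volume added = 172 Gt / ρ_w = 1.720×10^14 kg / 1024 kg m⁻³ = 1.680×10^11 m³.
Δh per year = 1.680×10^11 / 3.63×10^14 = 4.63×10^-4 m = 0.463 mm.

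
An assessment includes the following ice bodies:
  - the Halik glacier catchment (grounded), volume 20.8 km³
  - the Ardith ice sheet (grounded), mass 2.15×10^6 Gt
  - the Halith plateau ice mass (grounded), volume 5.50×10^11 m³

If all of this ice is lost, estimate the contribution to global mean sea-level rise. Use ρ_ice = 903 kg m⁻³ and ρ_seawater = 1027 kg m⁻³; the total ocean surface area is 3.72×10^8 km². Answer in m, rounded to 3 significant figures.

≈ 5.63 m

Halik: 20.8 km³ × (903/1027) = 18.29 km³ of water.
Ardith: 2.15×10^6 Gt = 2.150×10^18 kg; dividing by ρ_w = 1027 kg m⁻³ gives 2.093×10^15 m³ of water.
Halith: 5.50×10^11 m³ × (903/1027) = 4.836×10^11 m³ of water.
Total added water ≈ 2.094×10^15 m³ over 3.72×10^14 m² → Δh = 5.63 m.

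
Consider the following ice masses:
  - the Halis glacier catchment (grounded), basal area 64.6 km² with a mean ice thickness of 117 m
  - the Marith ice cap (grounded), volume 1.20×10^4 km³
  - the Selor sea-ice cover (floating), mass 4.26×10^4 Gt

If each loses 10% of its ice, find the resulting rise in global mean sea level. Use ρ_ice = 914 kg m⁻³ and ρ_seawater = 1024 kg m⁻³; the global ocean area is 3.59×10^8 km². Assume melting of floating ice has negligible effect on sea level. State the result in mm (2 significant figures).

Halis: ice volume = 64.6 km² × 117 m = 7.558 km³; 0.1 × 7.558 × (914/1024) = 0.6746 km³ of water.
Marith: 0.1 × 1.20×10^4 km³ × (914/1024) = 1071 km³ of water.
The Selor sea-ice cover is floating and already displaces its own weight of water, so its melt adds essentially nothing to sea level.
Total added water ≈ 1.072×10^12 m³ over 3.59×10^14 m² → Δh = 2.99×10^-3 m = 3.0 mm.

≈ 3.0 mm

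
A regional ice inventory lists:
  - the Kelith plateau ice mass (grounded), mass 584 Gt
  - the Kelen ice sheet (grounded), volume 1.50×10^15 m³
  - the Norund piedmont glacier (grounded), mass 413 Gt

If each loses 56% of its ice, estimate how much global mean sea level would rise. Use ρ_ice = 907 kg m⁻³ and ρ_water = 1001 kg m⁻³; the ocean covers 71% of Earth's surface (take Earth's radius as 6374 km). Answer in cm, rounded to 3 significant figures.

Kelith: 0.56 × 584 Gt = 3.270×10^14 kg; dividing by ρ_w = 1001 kg m⁻³ gives 3.267×10^11 m³ of water.
Kelen: 0.56 × 1.50×10^15 m³ × (907/1001) = 7.611×10^14 m³ of water.
Norund: 0.56 × 413 Gt = 2.313×10^14 kg; dividing by ρ_w = 1001 kg m⁻³ gives 2.310×10^11 m³ of water.
Total added water ≈ 7.617×10^14 m³ over 3.62×10^14 m² → Δh = 2.10 m = 210 cm.

≈ 210 cm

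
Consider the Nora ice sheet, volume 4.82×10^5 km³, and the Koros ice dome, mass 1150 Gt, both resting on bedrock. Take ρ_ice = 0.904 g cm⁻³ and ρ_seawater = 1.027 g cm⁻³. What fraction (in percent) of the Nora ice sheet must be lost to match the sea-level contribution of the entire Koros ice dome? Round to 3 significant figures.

≈ 0.264 %

Equal sea-level rise means equal mass of meltwater, i.e. equal mass of ice lost.
Ice mass of Koros: 1.150×10^15 kg; ice mass of Nora: 4.357×10^17 kg.
Fraction required = 1.150×10^15 / 4.357×10^17 = 2.64×10^-3 → 0.264 %.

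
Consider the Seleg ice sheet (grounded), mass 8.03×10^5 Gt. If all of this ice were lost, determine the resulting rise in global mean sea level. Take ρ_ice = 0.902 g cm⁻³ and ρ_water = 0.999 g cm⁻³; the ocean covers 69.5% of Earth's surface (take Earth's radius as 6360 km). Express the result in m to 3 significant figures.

≈ 2.28 m

Seleg: 8.03×10^5 Gt = 8.030×10^17 kg; dividing by ρ_w = 0.999 g cm⁻³ = 999 kg m⁻³ gives 8.038×10^14 m³ of water.
Spread over 3.53×10^14 m² of ocean, Δh = 8.038×10^14 / 3.53×10^14 = 2.28 m.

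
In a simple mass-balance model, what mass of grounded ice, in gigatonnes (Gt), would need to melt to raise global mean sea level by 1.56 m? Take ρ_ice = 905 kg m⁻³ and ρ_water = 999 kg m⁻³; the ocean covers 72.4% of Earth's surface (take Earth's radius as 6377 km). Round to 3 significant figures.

≈ 5.77×10^5 Gt

Required water volume = Δh × A = 1.56 m × 3.70×10^14 m² = 5.772×10^14 m³.
ρ_w = 999 kg m⁻³, so the mass of water = 5.772×10^14 m³ × 999 kg m⁻³ = 5.766×10^17 kg = 5.77×10^5 Gt (and the same mass of ice, by conservation).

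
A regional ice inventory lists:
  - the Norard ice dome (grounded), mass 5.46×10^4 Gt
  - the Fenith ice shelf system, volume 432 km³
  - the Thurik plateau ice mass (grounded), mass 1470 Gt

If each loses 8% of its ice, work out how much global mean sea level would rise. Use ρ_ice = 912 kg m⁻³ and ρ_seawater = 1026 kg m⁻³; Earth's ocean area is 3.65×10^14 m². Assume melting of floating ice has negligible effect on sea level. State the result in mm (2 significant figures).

≈ 12 mm

Norard: 0.08 × 5.46×10^4 Gt = 4.368×10^15 kg; dividing by ρ_w = 1026 kg m⁻³ gives 4.257×10^12 m³ of water.
The Fenith ice shelf system is floating and already displaces its own weight of water, so its melt adds essentially nothing to sea level.
Thurik: 0.08 × 1470 Gt = 1.176×10^14 kg; dividing by ρ_w = 1026 kg m⁻³ gives 1.146×10^11 m³ of water.
Total added water ≈ 4.372×10^12 m³ over 3.65×10^14 m² → Δh = 0.0120 m = 12 mm.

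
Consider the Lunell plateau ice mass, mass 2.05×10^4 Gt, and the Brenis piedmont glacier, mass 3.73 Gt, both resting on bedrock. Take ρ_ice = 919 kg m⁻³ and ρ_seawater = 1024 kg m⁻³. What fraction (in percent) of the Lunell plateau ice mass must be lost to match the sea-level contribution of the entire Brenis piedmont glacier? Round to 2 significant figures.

≈ 0.018 %

Equal sea-level rise means equal mass of meltwater, i.e. equal mass of ice lost.
Ice mass of Brenis: 3.730×10^12 kg; ice mass of Lunell: 2.050×10^16 kg.
Fraction required = 3.730×10^12 / 2.050×10^16 = 1.82×10^-4 → 0.018 %.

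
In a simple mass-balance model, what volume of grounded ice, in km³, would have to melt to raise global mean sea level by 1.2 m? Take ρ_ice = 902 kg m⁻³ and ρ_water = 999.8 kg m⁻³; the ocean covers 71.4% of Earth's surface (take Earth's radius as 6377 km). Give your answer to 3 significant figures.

Required water volume = Δh × A = 1.2 m × 3.65×10^14 m² = 4.378×10^14 m³ = 4.378×10^5 km³.
Ice volume = water volume × ρ_w/ρ_ice = 4.378×10^5 × 999.8/902 = 4.85×10^5 km³.

≈ 4.85×10^5 km³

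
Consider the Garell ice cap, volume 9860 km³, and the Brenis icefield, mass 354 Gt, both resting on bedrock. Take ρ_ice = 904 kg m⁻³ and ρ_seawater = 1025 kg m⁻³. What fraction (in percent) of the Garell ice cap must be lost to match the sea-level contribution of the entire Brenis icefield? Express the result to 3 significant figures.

≈ 3.97 %

Equal sea-level rise means equal mass of meltwater, i.e. equal mass of ice lost.
Ice mass of Brenis: 3.540×10^14 kg; ice mass of Garell: 8.913×10^15 kg.
Fraction required = 3.540×10^14 / 8.913×10^15 = 0.0397 → 3.97 %.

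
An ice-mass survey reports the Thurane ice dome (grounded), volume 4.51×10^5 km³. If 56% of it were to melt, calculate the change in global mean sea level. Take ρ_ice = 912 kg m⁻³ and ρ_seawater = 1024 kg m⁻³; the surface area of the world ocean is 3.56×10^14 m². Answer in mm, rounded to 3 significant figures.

Thurane: 0.56 × 4.51×10^5 km³ × (912/1024) = 2.249×10^5 km³ of water.
Spread over 3.56×10^14 m² of ocean, Δh = 2.249×10^14 / 3.56×10^14 = 0.632 m = 632 mm.

≈ 632 mm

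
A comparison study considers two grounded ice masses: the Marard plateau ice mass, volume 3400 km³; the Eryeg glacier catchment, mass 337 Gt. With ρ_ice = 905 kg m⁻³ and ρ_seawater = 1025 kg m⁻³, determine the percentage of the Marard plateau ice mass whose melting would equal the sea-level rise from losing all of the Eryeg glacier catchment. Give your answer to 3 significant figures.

Equal sea-level rise means equal mass of meltwater, i.e. equal mass of ice lost.
Ice mass of Eryeg: 3.370×10^14 kg; ice mass of Marard: 3.077×10^15 kg.
Fraction required = 3.370×10^14 / 3.077×10^15 = 0.110 → 11.0 %.

≈ 11.0 %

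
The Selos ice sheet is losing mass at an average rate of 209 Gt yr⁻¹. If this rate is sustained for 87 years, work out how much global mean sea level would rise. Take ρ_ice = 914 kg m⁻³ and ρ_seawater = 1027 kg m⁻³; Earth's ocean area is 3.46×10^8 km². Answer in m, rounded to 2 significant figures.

≈ 0.051 m

Total mass lost = 209 Gt/yr × 87 yr = 1.818×10^4 Gt = 1.818×10^16 kg.
ρ_w = 1027 kg m⁻³, so water volume = 1.818×10^16 / 1027 = 1.770×10^13 m³.
Δh = 1.770×10^13 / 3.46×10^14 = 0.0512 m.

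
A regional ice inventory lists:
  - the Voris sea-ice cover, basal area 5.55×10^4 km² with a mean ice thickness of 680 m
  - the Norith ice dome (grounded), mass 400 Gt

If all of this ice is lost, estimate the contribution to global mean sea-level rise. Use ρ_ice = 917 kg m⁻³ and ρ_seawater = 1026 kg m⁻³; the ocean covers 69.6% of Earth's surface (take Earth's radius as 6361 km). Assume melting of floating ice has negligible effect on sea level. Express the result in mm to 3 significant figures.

The Voris sea-ice cover is floating and already displaces its own weight of water, so its melt adds essentially nothing to sea level.
Norith: 400 Gt = 4.000×10^14 kg; dividing by ρ_w = 1026 kg m⁻³ gives 3.899×10^11 m³ of water.
Total added water ≈ 3.899×10^11 m³ over 3.54×10^14 m² → Δh = 1.10×10^-3 m = 1.10 mm.

≈ 1.10 mm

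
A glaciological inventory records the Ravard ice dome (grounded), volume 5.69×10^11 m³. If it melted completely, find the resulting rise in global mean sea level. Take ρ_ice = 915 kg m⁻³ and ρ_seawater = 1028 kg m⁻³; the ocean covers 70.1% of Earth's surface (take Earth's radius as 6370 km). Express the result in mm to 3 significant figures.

≈ 1.42 mm

Ravard: 5.69×10^11 m³ × (915/1028) = 5.065×10^11 m³ of water.
Spread over 3.57×10^14 m² of ocean, Δh = 5.065×10^11 / 3.57×10^14 = 1.42×10^-3 m = 1.42 mm.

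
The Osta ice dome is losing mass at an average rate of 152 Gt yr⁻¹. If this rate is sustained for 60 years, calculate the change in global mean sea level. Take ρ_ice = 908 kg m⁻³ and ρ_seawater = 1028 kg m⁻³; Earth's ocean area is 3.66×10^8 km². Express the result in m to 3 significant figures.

≈ 0.0242 m

Total mass lost = 152 Gt/yr × 60 yr = 9120 Gt = 9.120×10^15 kg.
ρ_w = 1028 kg m⁻³, so water volume = 9.120×10^15 / 1028 = 8.872×10^12 m³.
Δh = 8.872×10^12 / 3.66×10^14 = 0.0242 m.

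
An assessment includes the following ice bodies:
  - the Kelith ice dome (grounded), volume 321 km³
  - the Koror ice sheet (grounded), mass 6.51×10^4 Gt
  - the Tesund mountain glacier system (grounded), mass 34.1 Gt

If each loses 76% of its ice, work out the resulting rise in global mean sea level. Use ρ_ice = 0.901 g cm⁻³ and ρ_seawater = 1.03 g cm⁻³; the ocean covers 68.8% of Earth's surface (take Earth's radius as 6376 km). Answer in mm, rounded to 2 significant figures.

≈ 140 mm

Kelith: 0.76 × 321 km³ × (901/1030) = 213.4 km³ of water.
Koror: 0.76 × 6.51×10^4 Gt = 4.948×10^16 kg; dividing by ρ_w = 1.03 g cm⁻³ = 1030 kg m⁻³ gives 4.803×10^13 m³ of water.
Tesund: 0.76 × 34.1 Gt = 2.592×10^13 kg; dividing by ρ_w = 1030 kg m⁻³ gives 2.516×10^10 m³ of water.
Total added water ≈ 4.827×10^13 m³ over 3.51×10^14 m² → Δh = 0.137 m = 140 mm.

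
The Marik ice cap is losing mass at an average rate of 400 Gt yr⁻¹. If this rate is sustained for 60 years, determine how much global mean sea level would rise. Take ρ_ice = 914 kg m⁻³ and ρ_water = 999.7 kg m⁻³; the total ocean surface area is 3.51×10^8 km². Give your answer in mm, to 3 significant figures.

Total mass lost = 400 Gt/yr × 60 yr = 2.400×10^4 Gt = 2.400×10^16 kg.
ρ_w = 999.7 kg m⁻³, so water volume = 2.400×10^16 / 999.7 = 2.401×10^13 m³.
Δh = 2.401×10^13 / 3.51×10^14 = 0.0684 m = 68.4 mm.

≈ 68.4 mm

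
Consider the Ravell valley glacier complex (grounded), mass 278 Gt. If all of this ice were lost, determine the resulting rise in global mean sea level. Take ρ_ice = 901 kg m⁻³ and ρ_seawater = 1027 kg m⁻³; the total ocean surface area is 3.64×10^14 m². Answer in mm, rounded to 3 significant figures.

≈ 0.744 mm

Ravell: 278 Gt = 2.780×10^14 kg; dividing by ρ_w = 1027 kg m⁻³ gives 2.707×10^11 m³ of water.
Spread over 3.64×10^14 m² of ocean, Δh = 2.707×10^11 / 3.64×10^14 = 7.44×10^-4 m = 0.744 mm.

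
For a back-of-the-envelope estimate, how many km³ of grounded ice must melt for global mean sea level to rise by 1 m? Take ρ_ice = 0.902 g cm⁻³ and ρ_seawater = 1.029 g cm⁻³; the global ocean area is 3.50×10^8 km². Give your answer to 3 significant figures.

Required water volume = Δh × A = 1 m × 3.50×10^14 m² = 3.500×10^14 m³ = 3.500×10^5 km³.
Ice volume = water volume × ρ_w/ρ_ice = 3.500×10^5 × 1029/902 = 3.99×10^5 km³.

≈ 3.99×10^5 km³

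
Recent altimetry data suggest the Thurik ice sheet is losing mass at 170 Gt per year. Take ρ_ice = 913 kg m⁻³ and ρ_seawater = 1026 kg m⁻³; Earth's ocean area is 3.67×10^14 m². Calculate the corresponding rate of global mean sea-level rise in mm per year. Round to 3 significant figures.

ρ_w = 1026 kg m⁻³. Annual water volume added = 170 Gt / ρ_w = 1.700×10^14 kg / 1026 kg m⁻³ = 1.657×10^11 m³.
Δh per year = 1.657×10^11 / 3.67×10^14 = 4.51×10^-4 m = 0.451 mm.

≈ 0.451 mm/yr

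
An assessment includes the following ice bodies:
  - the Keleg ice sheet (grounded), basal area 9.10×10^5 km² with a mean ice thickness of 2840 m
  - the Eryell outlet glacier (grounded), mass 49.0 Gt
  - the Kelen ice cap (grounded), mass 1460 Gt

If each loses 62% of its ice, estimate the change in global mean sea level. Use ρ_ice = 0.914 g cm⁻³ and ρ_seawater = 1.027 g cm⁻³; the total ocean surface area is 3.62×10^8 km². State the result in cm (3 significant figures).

≈ 394 cm

Keleg: ice volume = 9.10×10^5 km² × 2840 m = 2.584×10^6 km³; 0.62 × 2.584×10^6 × (914/1027) = 1.426×10^6 km³ of water.
Eryell: 0.62 × 49.0 Gt = 3.038×10^13 kg; dividing by ρ_w = 1.027 g cm⁻³ = 1027 kg m⁻³ gives 2.958×10^10 m³ of water.
Kelen: 0.62 × 1460 Gt = 9.052×10^14 kg; dividing by ρ_w = 1027 kg m⁻³ gives 8.814×10^11 m³ of water.
Total added water ≈ 1.427×10^15 m³ over 3.62×10^14 m² → Δh = 3.94 m = 394 cm.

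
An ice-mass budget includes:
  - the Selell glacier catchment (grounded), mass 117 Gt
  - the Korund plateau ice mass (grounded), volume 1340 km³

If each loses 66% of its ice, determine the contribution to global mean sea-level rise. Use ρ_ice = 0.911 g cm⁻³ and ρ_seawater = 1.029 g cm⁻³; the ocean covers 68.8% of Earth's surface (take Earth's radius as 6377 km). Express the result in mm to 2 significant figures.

≈ 2.4 mm

Selell: 0.66 × 117 Gt = 7.722×10^13 kg; dividing by ρ_w = 1.029 g cm⁻³ = 1029 kg m⁻³ gives 7.504×10^10 m³ of water.
Korund: 0.66 × 1340 km³ × (911/1029) = 783.0 km³ of water.
Total added water ≈ 8.580×10^11 m³ over 3.52×10^14 m² → Δh = 2.44×10^-3 m = 2.4 mm.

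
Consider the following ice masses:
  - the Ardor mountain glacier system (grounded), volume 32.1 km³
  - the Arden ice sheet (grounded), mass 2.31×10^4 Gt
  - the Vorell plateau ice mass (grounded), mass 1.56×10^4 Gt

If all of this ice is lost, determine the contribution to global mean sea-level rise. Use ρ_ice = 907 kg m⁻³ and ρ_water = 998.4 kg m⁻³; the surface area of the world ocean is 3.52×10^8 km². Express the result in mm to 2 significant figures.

Ardor: 32.1 km³ × (907/998.4) = 29.16 km³ of water.
Arden: 2.31×10^4 Gt = 2.310×10^16 kg; dividing by ρ_w = 998.4 kg m⁻³ gives 2.314×10^13 m³ of water.
Vorell: 1.56×10^4 Gt = 1.560×10^16 kg; dividing by ρ_w = 998.4 kg m⁻³ gives 1.562×10^13 m³ of water.
Total added water ≈ 3.879×10^13 m³ over 3.52×10^14 m² → Δh = 0.110 m = 110 mm.

≈ 110 mm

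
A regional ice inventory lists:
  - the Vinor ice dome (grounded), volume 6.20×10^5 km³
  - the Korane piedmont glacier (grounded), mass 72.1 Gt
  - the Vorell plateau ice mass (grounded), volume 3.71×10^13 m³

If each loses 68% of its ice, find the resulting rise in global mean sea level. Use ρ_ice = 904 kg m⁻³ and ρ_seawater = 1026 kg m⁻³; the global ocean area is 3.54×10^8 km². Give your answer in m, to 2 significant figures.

Vinor: 0.68 × 6.20×10^5 km³ × (904/1026) = 3.715×10^5 km³ of water.
Korane: 0.68 × 72.1 Gt = 4.903×10^13 kg; dividing by ρ_w = 1026 kg m⁻³ gives 4.779×10^10 m³ of water.
Vorell: 0.68 × 3.71×10^13 m³ × (904/1026) = 2.223×10^13 m³ of water.
Total added water ≈ 3.937×10^14 m³ over 3.54×10^14 m² → Δh = 1.11 m.

≈ 1.1 m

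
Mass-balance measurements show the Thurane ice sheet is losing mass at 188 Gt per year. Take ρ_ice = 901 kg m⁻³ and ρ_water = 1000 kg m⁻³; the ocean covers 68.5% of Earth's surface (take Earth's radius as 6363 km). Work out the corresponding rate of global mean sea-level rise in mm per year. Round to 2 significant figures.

≈ 0.54 mm/yr

ρ_w = 1000 kg m⁻³. Annual water volume added = 188 Gt / ρ_w = 1.880×10^14 kg / 1000 kg m⁻³ = 1.880×10^11 m³.
Δh per year = 1.880×10^11 / 3.49×10^14 = 5.39×10^-4 m = 0.54 mm.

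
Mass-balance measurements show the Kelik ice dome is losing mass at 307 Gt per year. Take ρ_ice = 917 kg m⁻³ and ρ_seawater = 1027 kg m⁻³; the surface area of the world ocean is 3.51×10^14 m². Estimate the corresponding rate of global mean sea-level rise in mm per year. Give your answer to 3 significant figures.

ρ_w = 1027 kg m⁻³. Annual water volume added = 307 Gt / ρ_w = 3.070×10^14 kg / 1027 kg m⁻³ = 2.989×10^11 m³.
Δh per year = 2.989×10^11 / 3.51×10^14 = 8.52×10^-4 m = 0.852 mm.

≈ 0.852 mm/yr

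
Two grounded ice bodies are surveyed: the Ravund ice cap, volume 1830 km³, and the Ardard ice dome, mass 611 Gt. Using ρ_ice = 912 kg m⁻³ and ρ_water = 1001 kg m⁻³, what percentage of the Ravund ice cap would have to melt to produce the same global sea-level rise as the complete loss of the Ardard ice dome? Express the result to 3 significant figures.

Equal sea-level rise means equal mass of meltwater, i.e. equal mass of ice lost.
Ice mass of Ardard: 6.110×10^14 kg; ice mass of Ravund: 1.669×10^15 kg.
Fraction required = 6.110×10^14 / 1.669×10^15 = 0.366 → 36.6 %.

≈ 36.6 %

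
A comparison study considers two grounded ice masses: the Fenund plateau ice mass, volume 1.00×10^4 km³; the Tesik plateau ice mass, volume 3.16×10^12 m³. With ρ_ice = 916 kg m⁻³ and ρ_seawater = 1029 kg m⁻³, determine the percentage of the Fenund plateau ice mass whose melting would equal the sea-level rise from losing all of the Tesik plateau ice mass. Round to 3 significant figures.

Equal sea-level rise means equal mass of meltwater, i.e. equal mass of ice lost.
Ice mass of Tesik: 2.895×10^15 kg; ice mass of Fenund: 9.160×10^15 kg.
Fraction required = 2.895×10^15 / 9.160×10^15 = 0.316 → 31.6 %.

≈ 31.6 %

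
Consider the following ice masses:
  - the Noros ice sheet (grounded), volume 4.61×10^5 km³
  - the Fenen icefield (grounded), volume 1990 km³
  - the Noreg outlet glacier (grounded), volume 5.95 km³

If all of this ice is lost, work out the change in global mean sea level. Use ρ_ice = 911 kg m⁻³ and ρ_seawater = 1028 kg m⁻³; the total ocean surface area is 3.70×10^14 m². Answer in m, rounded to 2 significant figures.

≈ 1.1 m

Noros: 4.61×10^5 km³ × (911/1028) = 4.085×10^5 km³ of water.
Fenen: 1990 km³ × (911/1028) = 1764 km³ of water.
Noreg: 5.95 km³ × (911/1028) = 5.273 km³ of water.
Total added water ≈ 4.103×10^14 m³ over 3.70×10^14 m² → Δh = 1.11 m.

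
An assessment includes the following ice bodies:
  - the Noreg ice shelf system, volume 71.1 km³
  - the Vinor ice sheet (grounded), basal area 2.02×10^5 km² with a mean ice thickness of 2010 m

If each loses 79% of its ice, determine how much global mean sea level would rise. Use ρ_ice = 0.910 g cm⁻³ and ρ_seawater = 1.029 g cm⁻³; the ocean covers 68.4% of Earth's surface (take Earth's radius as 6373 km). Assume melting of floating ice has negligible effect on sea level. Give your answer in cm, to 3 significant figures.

The Noreg ice shelf system is floating and already displaces its own weight of water, so its melt adds essentially nothing to sea level.
Vinor: ice volume = 2.02×10^5 km² × 2010 m = 4.060×10^5 km³; 0.79 × 4.060×10^5 × (910/1029) = 2.837×10^5 km³ of water.
Total added water ≈ 2.837×10^14 m³ over 3.49×10^14 m² → Δh = 0.813 m = 81.3 cm.

≈ 81.3 cm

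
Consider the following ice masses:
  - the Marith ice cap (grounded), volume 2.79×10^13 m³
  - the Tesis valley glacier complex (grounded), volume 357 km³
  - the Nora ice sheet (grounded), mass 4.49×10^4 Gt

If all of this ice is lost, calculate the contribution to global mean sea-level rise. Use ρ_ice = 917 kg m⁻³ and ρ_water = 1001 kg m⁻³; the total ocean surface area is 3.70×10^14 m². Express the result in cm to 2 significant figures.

Marith: 2.79×10^13 m³ × (917/1001) = 2.556×10^13 m³ of water.
Tesis: 357 km³ × (917/1001) = 327.0 km³ of water.
Nora: 4.49×10^4 Gt = 4.490×10^16 kg; dividing by ρ_w = 1001 kg m⁻³ gives 4.486×10^13 m³ of water.
Total added water ≈ 7.074×10^13 m³ over 3.70×10^14 m² → Δh = 0.191 m = 19 cm.

≈ 19 cm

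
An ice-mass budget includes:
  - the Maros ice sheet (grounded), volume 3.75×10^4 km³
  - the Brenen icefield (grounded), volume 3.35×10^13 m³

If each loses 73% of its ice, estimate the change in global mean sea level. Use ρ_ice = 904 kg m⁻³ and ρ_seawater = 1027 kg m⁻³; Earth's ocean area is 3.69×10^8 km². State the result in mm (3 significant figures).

Maros: 0.73 × 3.75×10^4 km³ × (904/1027) = 2.410×10^4 km³ of water.
Brenen: 0.73 × 3.35×10^13 m³ × (904/1027) = 2.153×10^13 m³ of water.
Total added water ≈ 4.562×10^13 m³ over 3.69×10^14 m² → Δh = 0.124 m = 124 mm.

≈ 124 mm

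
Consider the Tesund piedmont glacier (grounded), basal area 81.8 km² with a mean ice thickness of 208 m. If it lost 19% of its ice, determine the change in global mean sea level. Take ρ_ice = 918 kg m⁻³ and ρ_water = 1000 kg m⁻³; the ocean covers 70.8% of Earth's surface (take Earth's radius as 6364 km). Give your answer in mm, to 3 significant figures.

Tesund: ice volume = 81.8 km² × 208 m = 17.01 km³; 0.19 × 17.01 × (918/1000) = 2.968 km³ of water.
Spread over 3.60×10^14 m² of ocean, Δh = 2.968×10^9 / 3.60×10^14 = 8.24×10^-6 m = 8.24×10^-3 mm.

≈ 8.24×10^-3 mm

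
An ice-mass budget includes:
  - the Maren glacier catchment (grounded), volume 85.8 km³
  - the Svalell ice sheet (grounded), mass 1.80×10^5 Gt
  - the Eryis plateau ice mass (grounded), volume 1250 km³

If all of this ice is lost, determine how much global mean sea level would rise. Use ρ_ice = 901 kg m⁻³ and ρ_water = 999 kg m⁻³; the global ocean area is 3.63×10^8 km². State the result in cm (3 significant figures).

Maren: 85.8 km³ × (901/999) = 77.38 km³ of water.
Svalell: 1.80×10^5 Gt = 1.800×10^17 kg; dividing by ρ_w = 999 kg m⁻³ gives 1.802×10^14 m³ of water.
Eryis: 1250 km³ × (901/999) = 1127 km³ of water.
Total added water ≈ 1.814×10^14 m³ over 3.63×10^14 m² → Δh = 0.500 m = 50.0 cm.

≈ 50.0 cm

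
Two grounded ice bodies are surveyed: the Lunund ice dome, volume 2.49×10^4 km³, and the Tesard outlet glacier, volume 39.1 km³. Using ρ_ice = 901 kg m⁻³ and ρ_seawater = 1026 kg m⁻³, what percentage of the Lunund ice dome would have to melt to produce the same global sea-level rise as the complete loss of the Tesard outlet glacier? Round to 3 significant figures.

Equal sea-level rise means equal mass of meltwater, i.e. equal mass of ice lost.
Ice mass of Tesard: 3.523×10^13 kg; ice mass of Lunund: 2.243×10^16 kg.
Fraction required = 3.523×10^13 / 2.243×10^16 = 1.57×10^-3 → 0.157 %.

≈ 0.157 %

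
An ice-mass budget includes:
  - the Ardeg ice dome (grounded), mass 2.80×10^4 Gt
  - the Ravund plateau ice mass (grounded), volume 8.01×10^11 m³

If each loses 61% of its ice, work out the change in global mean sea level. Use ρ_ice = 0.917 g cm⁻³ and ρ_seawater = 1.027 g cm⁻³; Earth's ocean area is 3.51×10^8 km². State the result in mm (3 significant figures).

Ardeg: 0.61 × 2.80×10^4 Gt = 1.708×10^16 kg; dividing by ρ_w = 1.027 g cm⁻³ = 1027 kg m⁻³ gives 1.663×10^13 m³ of water.
Ravund: 0.61 × 8.01×10^11 m³ × (917/1027) = 4.363×10^11 m³ of water.
Total added water ≈ 1.707×10^13 m³ over 3.51×10^14 m² → Δh = 0.0486 m = 48.6 mm.

≈ 48.6 mm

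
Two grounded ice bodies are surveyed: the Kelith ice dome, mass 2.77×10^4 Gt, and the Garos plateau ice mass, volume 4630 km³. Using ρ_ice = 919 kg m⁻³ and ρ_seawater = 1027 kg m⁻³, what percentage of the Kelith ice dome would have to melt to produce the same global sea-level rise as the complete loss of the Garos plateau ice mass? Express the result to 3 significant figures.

≈ 15.4 %

Equal sea-level rise means equal mass of meltwater, i.e. equal mass of ice lost.
Ice mass of Garos: 4.255×10^15 kg; ice mass of Kelith: 2.770×10^16 kg.
Fraction required = 4.255×10^15 / 2.770×10^16 = 0.154 → 15.4 %.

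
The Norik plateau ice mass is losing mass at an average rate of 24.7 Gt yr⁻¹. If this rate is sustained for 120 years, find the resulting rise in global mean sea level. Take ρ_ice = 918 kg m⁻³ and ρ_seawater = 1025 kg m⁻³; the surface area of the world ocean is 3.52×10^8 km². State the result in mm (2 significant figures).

≈ 8.2 mm

Total mass lost = 24.7 Gt/yr × 120 yr = 2964 Gt = 2.964×10^15 kg.
ρ_w = 1025 kg m⁻³, so water volume = 2.964×10^15 / 1025 = 2.892×10^12 m³.
Δh = 2.892×10^12 / 3.52×10^14 = 8.22×10^-3 m = 8.2 mm.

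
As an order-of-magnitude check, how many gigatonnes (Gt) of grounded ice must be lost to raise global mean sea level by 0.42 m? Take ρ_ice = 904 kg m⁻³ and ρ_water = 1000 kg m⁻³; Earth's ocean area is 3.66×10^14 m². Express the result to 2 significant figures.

≈ 1.5×10^5 Gt

Required water volume = Δh × A = 0.42 m × 3.66×10^14 m² = 1.537×10^14 m³.
ρ_w = 1000 kg m⁻³, so the mass of water = 1.537×10^14 m³ × 1000 kg m⁻³ = 1.537×10^17 kg = 1.5×10^5 Gt (and the same mass of ice, by conservation).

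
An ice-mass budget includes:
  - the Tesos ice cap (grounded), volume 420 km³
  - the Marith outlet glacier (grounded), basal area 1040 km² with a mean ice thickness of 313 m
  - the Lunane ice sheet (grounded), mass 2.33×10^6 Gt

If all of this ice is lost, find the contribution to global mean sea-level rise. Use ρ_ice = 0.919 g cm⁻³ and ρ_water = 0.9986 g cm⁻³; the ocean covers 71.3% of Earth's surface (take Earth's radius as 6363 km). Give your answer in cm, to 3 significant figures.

Tesos: 420 km³ × (919/998.6) = 386.5 km³ of water.
Marith: ice volume = 1040 km² × 313 m = 325.5 km³; 325.5 × (919/998.6) = 299.6 km³ of water.
Lunane: 2.33×10^6 Gt = 2.330×10^18 kg; dividing by ρ_w = 0.9986 g cm⁻³ = 998.6 kg m⁻³ gives 2.333×10^15 m³ of water.
Total added water ≈ 2.334×10^15 m³ over 3.63×10^14 m² → Δh = 6.43 m = 643 cm.

≈ 643 cm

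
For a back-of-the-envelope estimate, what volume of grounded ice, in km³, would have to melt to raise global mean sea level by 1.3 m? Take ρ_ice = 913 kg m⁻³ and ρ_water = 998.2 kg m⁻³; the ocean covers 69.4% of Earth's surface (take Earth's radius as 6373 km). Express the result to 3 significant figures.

Required water volume = Δh × A = 1.3 m × 3.54×10^14 m² = 4.605×10^14 m³ = 4.605×10^5 km³.
Ice volume = water volume × ρ_w/ρ_ice = 4.605×10^5 × 998.2/913 = 5.03×10^5 km³.

≈ 5.03×10^5 km³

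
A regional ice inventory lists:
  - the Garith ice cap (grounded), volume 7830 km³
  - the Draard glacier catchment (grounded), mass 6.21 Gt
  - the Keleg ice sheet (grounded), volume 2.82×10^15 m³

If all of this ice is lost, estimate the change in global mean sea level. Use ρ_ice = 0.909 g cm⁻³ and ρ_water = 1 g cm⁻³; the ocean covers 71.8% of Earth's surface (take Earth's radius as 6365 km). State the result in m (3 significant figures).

Garith: 7830 km³ × (909/1000) = 7117 km³ of water.
Draard: 6.21 Gt = 6.210×10^12 kg; dividing by ρ_w = 1 g cm⁻³ = 1000 kg m⁻³ gives 6.210×10^9 m³ of water.
Keleg: 2.82×10^15 m³ × (909/1000) = 2.563×10^15 m³ of water.
Total added water ≈ 2.571×10^15 m³ over 3.66×10^14 m² → Δh = 7.03 m.

≈ 7.03 m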